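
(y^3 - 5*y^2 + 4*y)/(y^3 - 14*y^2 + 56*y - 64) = y*(y - 1)/(y^2 - 10*y + 16)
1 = 1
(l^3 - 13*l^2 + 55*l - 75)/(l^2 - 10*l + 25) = l - 3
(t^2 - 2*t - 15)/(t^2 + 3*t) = (t - 5)/t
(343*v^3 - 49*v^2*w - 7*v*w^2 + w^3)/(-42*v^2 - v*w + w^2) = (-49*v^2 + w^2)/(6*v + w)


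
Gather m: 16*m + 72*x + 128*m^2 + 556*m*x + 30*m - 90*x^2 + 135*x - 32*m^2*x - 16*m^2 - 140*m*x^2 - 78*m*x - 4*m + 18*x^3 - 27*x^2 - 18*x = m^2*(112 - 32*x) + m*(-140*x^2 + 478*x + 42) + 18*x^3 - 117*x^2 + 189*x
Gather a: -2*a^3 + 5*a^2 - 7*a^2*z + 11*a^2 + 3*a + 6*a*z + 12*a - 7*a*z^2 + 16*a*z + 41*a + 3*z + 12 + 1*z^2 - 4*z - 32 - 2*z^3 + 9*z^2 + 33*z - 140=-2*a^3 + a^2*(16 - 7*z) + a*(-7*z^2 + 22*z + 56) - 2*z^3 + 10*z^2 + 32*z - 160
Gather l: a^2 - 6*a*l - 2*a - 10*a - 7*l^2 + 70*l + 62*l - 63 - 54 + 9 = a^2 - 12*a - 7*l^2 + l*(132 - 6*a) - 108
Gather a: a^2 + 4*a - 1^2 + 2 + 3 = a^2 + 4*a + 4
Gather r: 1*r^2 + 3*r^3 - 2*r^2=3*r^3 - r^2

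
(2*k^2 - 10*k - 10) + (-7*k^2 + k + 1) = -5*k^2 - 9*k - 9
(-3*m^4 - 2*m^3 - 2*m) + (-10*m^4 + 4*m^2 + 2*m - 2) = -13*m^4 - 2*m^3 + 4*m^2 - 2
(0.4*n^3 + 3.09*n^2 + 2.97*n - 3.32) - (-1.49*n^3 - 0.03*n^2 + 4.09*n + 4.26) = 1.89*n^3 + 3.12*n^2 - 1.12*n - 7.58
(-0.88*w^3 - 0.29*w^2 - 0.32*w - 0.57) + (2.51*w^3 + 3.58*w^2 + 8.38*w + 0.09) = 1.63*w^3 + 3.29*w^2 + 8.06*w - 0.48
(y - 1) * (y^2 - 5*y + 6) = y^3 - 6*y^2 + 11*y - 6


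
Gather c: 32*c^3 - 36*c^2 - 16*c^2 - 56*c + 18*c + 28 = 32*c^3 - 52*c^2 - 38*c + 28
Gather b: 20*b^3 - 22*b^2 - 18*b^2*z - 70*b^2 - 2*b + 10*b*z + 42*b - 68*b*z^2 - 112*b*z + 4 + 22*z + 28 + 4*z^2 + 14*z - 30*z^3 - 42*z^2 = 20*b^3 + b^2*(-18*z - 92) + b*(-68*z^2 - 102*z + 40) - 30*z^3 - 38*z^2 + 36*z + 32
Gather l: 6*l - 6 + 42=6*l + 36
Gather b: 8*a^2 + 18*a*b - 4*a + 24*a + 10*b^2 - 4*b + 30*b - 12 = 8*a^2 + 20*a + 10*b^2 + b*(18*a + 26) - 12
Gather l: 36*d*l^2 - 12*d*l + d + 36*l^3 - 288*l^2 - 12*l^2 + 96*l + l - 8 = d + 36*l^3 + l^2*(36*d - 300) + l*(97 - 12*d) - 8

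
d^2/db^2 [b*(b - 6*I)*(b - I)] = 6*b - 14*I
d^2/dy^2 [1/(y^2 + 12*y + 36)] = 6/(y^4 + 24*y^3 + 216*y^2 + 864*y + 1296)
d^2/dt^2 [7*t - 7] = 0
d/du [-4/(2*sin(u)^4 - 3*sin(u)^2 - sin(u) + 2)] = -4*(2*sin(3*u) + 1)*cos(u)/(2*sin(u)^4 - 3*sin(u)^2 - sin(u) + 2)^2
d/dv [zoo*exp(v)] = zoo*exp(v)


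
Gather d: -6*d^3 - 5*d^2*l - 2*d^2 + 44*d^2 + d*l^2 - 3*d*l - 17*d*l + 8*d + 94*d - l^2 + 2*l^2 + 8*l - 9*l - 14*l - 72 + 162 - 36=-6*d^3 + d^2*(42 - 5*l) + d*(l^2 - 20*l + 102) + l^2 - 15*l + 54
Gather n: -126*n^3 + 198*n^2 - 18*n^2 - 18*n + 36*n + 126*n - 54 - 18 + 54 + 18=-126*n^3 + 180*n^2 + 144*n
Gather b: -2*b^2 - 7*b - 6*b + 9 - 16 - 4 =-2*b^2 - 13*b - 11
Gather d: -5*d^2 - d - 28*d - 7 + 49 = -5*d^2 - 29*d + 42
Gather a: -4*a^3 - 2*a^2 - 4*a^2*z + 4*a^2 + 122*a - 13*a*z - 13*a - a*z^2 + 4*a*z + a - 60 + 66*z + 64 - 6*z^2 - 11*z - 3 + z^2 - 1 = -4*a^3 + a^2*(2 - 4*z) + a*(-z^2 - 9*z + 110) - 5*z^2 + 55*z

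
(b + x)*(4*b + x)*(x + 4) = 4*b^2*x + 16*b^2 + 5*b*x^2 + 20*b*x + x^3 + 4*x^2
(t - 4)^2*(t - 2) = t^3 - 10*t^2 + 32*t - 32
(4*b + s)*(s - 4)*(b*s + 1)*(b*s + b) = 4*b^3*s^3 - 12*b^3*s^2 - 16*b^3*s + b^2*s^4 - 3*b^2*s^3 - 12*b^2*s - 16*b^2 + b*s^3 - 3*b*s^2 - 4*b*s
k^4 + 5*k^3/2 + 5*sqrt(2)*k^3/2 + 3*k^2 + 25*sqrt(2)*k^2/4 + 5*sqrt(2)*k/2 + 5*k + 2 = (k + 1/2)*(k + 2)*(k + sqrt(2)/2)*(k + 2*sqrt(2))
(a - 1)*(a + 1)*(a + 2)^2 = a^4 + 4*a^3 + 3*a^2 - 4*a - 4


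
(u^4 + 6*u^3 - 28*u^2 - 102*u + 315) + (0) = u^4 + 6*u^3 - 28*u^2 - 102*u + 315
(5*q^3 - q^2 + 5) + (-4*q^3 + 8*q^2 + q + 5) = q^3 + 7*q^2 + q + 10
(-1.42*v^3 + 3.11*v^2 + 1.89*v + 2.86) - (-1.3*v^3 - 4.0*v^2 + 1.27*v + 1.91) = -0.12*v^3 + 7.11*v^2 + 0.62*v + 0.95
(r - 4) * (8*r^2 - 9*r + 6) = 8*r^3 - 41*r^2 + 42*r - 24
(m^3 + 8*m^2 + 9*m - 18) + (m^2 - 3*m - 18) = m^3 + 9*m^2 + 6*m - 36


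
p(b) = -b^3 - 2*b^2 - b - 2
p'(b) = -3*b^2 - 4*b - 1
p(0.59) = -3.49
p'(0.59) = -4.40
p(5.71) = -259.09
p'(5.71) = -121.65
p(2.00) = -20.00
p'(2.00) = -21.00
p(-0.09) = -1.93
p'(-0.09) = -0.66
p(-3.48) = 19.40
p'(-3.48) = -23.41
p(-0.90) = -1.99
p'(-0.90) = 0.17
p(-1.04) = -2.00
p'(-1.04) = -0.08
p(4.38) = -128.78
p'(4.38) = -76.07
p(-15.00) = 2938.00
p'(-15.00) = -616.00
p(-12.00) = 1450.00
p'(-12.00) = -385.00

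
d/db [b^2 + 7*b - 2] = 2*b + 7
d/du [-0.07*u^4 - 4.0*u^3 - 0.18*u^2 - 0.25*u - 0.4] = -0.28*u^3 - 12.0*u^2 - 0.36*u - 0.25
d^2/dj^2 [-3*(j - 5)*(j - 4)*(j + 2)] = 42 - 18*j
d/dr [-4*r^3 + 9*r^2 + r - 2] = -12*r^2 + 18*r + 1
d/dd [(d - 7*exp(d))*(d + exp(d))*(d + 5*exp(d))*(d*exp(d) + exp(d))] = (d^4 - 2*d^3*exp(d) + 5*d^3 - 111*d^2*exp(2*d) - 5*d^2*exp(d) + 3*d^2 - 140*d*exp(3*d) - 185*d*exp(2*d) - 2*d*exp(d) - 175*exp(3*d) - 37*exp(2*d))*exp(d)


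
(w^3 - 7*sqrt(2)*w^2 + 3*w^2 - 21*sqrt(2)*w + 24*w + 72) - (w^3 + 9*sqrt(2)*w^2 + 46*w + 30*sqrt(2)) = -16*sqrt(2)*w^2 + 3*w^2 - 21*sqrt(2)*w - 22*w - 30*sqrt(2) + 72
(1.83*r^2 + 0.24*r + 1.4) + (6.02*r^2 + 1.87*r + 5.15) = 7.85*r^2 + 2.11*r + 6.55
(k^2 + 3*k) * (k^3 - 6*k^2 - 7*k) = k^5 - 3*k^4 - 25*k^3 - 21*k^2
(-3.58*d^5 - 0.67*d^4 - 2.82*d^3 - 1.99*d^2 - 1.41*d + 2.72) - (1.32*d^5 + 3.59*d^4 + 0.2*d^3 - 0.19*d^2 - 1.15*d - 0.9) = -4.9*d^5 - 4.26*d^4 - 3.02*d^3 - 1.8*d^2 - 0.26*d + 3.62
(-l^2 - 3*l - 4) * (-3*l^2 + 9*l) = 3*l^4 - 15*l^2 - 36*l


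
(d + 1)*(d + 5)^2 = d^3 + 11*d^2 + 35*d + 25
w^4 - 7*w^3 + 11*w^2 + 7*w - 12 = (w - 4)*(w - 3)*(w - 1)*(w + 1)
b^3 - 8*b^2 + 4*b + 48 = (b - 6)*(b - 4)*(b + 2)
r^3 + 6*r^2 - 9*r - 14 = (r - 2)*(r + 1)*(r + 7)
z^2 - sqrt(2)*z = z*(z - sqrt(2))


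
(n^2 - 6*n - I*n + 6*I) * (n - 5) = n^3 - 11*n^2 - I*n^2 + 30*n + 11*I*n - 30*I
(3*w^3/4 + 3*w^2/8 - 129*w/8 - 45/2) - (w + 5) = 3*w^3/4 + 3*w^2/8 - 137*w/8 - 55/2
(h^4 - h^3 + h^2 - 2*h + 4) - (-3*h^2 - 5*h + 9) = h^4 - h^3 + 4*h^2 + 3*h - 5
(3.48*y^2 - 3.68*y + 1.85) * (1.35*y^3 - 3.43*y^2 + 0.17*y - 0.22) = 4.698*y^5 - 16.9044*y^4 + 15.7115*y^3 - 7.7367*y^2 + 1.1241*y - 0.407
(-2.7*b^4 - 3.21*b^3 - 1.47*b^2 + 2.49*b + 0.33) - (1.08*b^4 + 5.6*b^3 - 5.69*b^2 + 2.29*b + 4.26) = -3.78*b^4 - 8.81*b^3 + 4.22*b^2 + 0.2*b - 3.93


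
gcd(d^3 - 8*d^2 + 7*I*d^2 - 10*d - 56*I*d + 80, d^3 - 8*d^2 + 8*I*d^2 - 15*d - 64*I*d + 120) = d^2 + d*(-8 + 5*I) - 40*I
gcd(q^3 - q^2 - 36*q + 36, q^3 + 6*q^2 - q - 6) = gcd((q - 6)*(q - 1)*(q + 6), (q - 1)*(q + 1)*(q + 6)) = q^2 + 5*q - 6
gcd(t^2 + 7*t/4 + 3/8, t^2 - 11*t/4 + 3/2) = 1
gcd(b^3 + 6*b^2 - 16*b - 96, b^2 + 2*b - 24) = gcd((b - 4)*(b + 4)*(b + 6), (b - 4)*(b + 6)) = b^2 + 2*b - 24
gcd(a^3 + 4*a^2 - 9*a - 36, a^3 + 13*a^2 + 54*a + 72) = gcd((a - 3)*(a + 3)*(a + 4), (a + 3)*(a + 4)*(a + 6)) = a^2 + 7*a + 12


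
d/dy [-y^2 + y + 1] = 1 - 2*y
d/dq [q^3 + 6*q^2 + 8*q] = 3*q^2 + 12*q + 8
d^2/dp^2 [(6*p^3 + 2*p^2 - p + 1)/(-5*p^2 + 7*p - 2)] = 6*(-93*p^3 + 79*p^2 + p - 11)/(125*p^6 - 525*p^5 + 885*p^4 - 763*p^3 + 354*p^2 - 84*p + 8)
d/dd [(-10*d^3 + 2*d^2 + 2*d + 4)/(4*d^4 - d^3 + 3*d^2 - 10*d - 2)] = 2*(20*d^6 - 8*d^5 - 26*d^4 + 70*d^3 + 23*d^2 - 16*d + 18)/(16*d^8 - 8*d^7 + 25*d^6 - 86*d^5 + 13*d^4 - 56*d^3 + 88*d^2 + 40*d + 4)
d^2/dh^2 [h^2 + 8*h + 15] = 2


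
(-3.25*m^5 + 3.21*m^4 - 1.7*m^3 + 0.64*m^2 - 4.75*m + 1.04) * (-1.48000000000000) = 4.81*m^5 - 4.7508*m^4 + 2.516*m^3 - 0.9472*m^2 + 7.03*m - 1.5392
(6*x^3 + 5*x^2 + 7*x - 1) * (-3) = -18*x^3 - 15*x^2 - 21*x + 3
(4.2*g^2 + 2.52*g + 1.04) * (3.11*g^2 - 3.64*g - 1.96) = 13.062*g^4 - 7.4508*g^3 - 14.1704*g^2 - 8.7248*g - 2.0384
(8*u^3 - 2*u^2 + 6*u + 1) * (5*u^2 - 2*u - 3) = 40*u^5 - 26*u^4 + 10*u^3 - u^2 - 20*u - 3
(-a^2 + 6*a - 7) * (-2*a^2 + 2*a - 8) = 2*a^4 - 14*a^3 + 34*a^2 - 62*a + 56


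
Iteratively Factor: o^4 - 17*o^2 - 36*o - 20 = (o + 1)*(o^3 - o^2 - 16*o - 20) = (o + 1)*(o + 2)*(o^2 - 3*o - 10) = (o + 1)*(o + 2)^2*(o - 5)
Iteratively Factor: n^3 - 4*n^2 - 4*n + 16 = (n - 2)*(n^2 - 2*n - 8) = (n - 2)*(n + 2)*(n - 4)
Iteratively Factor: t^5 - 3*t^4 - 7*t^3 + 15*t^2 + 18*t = (t + 2)*(t^4 - 5*t^3 + 3*t^2 + 9*t) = t*(t + 2)*(t^3 - 5*t^2 + 3*t + 9) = t*(t - 3)*(t + 2)*(t^2 - 2*t - 3) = t*(t - 3)*(t + 1)*(t + 2)*(t - 3)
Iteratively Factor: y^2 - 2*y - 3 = (y + 1)*(y - 3)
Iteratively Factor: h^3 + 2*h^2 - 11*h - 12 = (h + 4)*(h^2 - 2*h - 3) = (h - 3)*(h + 4)*(h + 1)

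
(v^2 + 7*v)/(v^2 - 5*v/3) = 3*(v + 7)/(3*v - 5)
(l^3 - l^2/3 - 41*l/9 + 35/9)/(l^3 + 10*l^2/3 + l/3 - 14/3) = (l - 5/3)/(l + 2)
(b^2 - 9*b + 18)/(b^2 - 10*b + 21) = (b - 6)/(b - 7)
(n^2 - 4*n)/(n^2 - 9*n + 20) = n/(n - 5)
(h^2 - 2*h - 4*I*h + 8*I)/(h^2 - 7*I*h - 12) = (h - 2)/(h - 3*I)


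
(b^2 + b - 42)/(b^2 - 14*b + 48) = (b + 7)/(b - 8)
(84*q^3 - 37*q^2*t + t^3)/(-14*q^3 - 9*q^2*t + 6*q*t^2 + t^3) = (-12*q^2 + 7*q*t - t^2)/(2*q^2 + q*t - t^2)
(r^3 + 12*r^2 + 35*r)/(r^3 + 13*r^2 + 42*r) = (r + 5)/(r + 6)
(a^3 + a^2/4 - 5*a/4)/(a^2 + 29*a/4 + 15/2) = a*(a - 1)/(a + 6)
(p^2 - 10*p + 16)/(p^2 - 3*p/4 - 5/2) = 4*(p - 8)/(4*p + 5)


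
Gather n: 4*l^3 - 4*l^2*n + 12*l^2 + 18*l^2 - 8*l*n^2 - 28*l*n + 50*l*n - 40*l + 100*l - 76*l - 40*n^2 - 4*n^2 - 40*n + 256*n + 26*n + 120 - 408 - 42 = 4*l^3 + 30*l^2 - 16*l + n^2*(-8*l - 44) + n*(-4*l^2 + 22*l + 242) - 330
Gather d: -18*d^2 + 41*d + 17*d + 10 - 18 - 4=-18*d^2 + 58*d - 12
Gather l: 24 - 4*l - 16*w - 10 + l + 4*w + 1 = -3*l - 12*w + 15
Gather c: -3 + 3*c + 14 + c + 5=4*c + 16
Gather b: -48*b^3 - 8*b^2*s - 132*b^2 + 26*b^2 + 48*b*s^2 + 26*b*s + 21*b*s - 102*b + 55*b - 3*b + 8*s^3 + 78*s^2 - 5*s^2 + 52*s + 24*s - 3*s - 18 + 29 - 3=-48*b^3 + b^2*(-8*s - 106) + b*(48*s^2 + 47*s - 50) + 8*s^3 + 73*s^2 + 73*s + 8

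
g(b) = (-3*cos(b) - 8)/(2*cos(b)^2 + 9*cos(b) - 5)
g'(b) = (4*sin(b)*cos(b) + 9*sin(b))*(-3*cos(b) - 8)/(2*cos(b)^2 + 9*cos(b) - 5)^2 + 3*sin(b)/(2*cos(b)^2 + 9*cos(b) - 5) = (6*sin(b)^2 - 32*cos(b) - 93)*sin(b)/(9*cos(b) + cos(2*b) - 4)^2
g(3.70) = 0.49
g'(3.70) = 0.27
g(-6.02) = -1.96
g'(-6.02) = -1.04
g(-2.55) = 0.50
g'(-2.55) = 0.29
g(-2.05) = 0.76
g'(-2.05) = 0.86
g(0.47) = -2.31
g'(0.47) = -2.56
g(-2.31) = 0.59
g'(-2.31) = 0.49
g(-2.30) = 0.59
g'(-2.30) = 0.50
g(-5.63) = -3.05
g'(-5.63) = -6.08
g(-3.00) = 0.42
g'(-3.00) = 0.06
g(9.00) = 0.46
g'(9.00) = -0.19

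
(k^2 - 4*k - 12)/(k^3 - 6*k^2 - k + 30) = (k - 6)/(k^2 - 8*k + 15)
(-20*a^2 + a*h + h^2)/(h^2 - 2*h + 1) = (-20*a^2 + a*h + h^2)/(h^2 - 2*h + 1)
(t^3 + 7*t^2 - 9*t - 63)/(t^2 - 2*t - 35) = (-t^3 - 7*t^2 + 9*t + 63)/(-t^2 + 2*t + 35)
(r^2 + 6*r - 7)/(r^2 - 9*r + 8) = (r + 7)/(r - 8)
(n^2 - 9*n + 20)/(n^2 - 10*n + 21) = (n^2 - 9*n + 20)/(n^2 - 10*n + 21)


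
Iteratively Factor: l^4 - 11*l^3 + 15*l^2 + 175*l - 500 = (l - 5)*(l^3 - 6*l^2 - 15*l + 100) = (l - 5)*(l + 4)*(l^2 - 10*l + 25) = (l - 5)^2*(l + 4)*(l - 5)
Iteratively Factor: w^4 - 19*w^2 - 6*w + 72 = (w + 3)*(w^3 - 3*w^2 - 10*w + 24) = (w - 2)*(w + 3)*(w^2 - w - 12) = (w - 4)*(w - 2)*(w + 3)*(w + 3)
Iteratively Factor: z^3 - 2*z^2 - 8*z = (z + 2)*(z^2 - 4*z) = z*(z + 2)*(z - 4)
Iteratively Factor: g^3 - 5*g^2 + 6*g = (g - 2)*(g^2 - 3*g) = (g - 3)*(g - 2)*(g)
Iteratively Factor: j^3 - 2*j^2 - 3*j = (j + 1)*(j^2 - 3*j) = (j - 3)*(j + 1)*(j)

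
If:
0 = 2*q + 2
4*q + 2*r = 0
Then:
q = -1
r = 2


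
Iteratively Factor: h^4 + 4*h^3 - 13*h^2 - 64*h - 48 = (h + 4)*(h^3 - 13*h - 12) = (h - 4)*(h + 4)*(h^2 + 4*h + 3) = (h - 4)*(h + 3)*(h + 4)*(h + 1)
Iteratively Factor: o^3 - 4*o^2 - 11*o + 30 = (o - 5)*(o^2 + o - 6) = (o - 5)*(o + 3)*(o - 2)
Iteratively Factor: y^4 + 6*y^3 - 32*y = (y + 4)*(y^3 + 2*y^2 - 8*y) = (y + 4)^2*(y^2 - 2*y) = (y - 2)*(y + 4)^2*(y)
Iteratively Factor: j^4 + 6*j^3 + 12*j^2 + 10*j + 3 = (j + 1)*(j^3 + 5*j^2 + 7*j + 3) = (j + 1)*(j + 3)*(j^2 + 2*j + 1) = (j + 1)^2*(j + 3)*(j + 1)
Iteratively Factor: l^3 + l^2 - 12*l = (l + 4)*(l^2 - 3*l) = l*(l + 4)*(l - 3)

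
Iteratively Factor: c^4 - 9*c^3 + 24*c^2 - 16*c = (c - 4)*(c^3 - 5*c^2 + 4*c) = c*(c - 4)*(c^2 - 5*c + 4) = c*(c - 4)*(c - 1)*(c - 4)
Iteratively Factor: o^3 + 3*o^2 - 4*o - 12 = (o + 2)*(o^2 + o - 6) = (o + 2)*(o + 3)*(o - 2)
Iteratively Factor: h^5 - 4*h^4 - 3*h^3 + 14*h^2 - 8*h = (h - 4)*(h^4 - 3*h^2 + 2*h) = (h - 4)*(h + 2)*(h^3 - 2*h^2 + h) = (h - 4)*(h - 1)*(h + 2)*(h^2 - h) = (h - 4)*(h - 1)^2*(h + 2)*(h)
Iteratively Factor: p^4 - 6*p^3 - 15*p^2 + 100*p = (p - 5)*(p^3 - p^2 - 20*p) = (p - 5)*(p + 4)*(p^2 - 5*p) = (p - 5)^2*(p + 4)*(p)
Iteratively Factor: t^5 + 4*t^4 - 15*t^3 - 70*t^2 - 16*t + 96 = (t - 1)*(t^4 + 5*t^3 - 10*t^2 - 80*t - 96) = (t - 1)*(t + 4)*(t^3 + t^2 - 14*t - 24) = (t - 1)*(t + 2)*(t + 4)*(t^2 - t - 12) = (t - 4)*(t - 1)*(t + 2)*(t + 4)*(t + 3)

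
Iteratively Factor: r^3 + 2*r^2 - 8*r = (r + 4)*(r^2 - 2*r) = (r - 2)*(r + 4)*(r)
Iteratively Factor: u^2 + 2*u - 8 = (u + 4)*(u - 2)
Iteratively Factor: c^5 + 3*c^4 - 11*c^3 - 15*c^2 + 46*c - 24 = (c - 1)*(c^4 + 4*c^3 - 7*c^2 - 22*c + 24) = (c - 1)^2*(c^3 + 5*c^2 - 2*c - 24) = (c - 1)^2*(c + 3)*(c^2 + 2*c - 8) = (c - 1)^2*(c + 3)*(c + 4)*(c - 2)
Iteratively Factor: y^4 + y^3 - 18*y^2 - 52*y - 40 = (y + 2)*(y^3 - y^2 - 16*y - 20) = (y + 2)^2*(y^2 - 3*y - 10) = (y + 2)^3*(y - 5)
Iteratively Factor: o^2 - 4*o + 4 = (o - 2)*(o - 2)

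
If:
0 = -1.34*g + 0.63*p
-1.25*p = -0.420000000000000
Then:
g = 0.16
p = 0.34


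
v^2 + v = v*(v + 1)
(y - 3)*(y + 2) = y^2 - y - 6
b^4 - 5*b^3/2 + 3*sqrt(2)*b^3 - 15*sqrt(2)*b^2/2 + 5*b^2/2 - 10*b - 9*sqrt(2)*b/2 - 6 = (b - 3)*(b + 1/2)*(b + sqrt(2))*(b + 2*sqrt(2))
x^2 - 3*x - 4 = (x - 4)*(x + 1)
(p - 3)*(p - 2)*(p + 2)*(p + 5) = p^4 + 2*p^3 - 19*p^2 - 8*p + 60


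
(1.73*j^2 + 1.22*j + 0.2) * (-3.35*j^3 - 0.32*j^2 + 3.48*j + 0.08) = -5.7955*j^5 - 4.6406*j^4 + 4.96*j^3 + 4.32*j^2 + 0.7936*j + 0.016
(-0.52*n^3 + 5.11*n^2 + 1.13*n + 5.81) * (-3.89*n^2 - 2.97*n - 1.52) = 2.0228*n^5 - 18.3335*n^4 - 18.782*n^3 - 33.7242*n^2 - 18.9733*n - 8.8312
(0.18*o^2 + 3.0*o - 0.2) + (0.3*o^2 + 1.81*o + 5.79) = 0.48*o^2 + 4.81*o + 5.59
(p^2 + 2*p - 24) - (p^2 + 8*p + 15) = -6*p - 39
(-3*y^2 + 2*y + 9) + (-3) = -3*y^2 + 2*y + 6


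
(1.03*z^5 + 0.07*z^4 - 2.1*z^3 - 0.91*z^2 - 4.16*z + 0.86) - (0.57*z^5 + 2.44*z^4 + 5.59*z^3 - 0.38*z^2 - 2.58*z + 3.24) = 0.46*z^5 - 2.37*z^4 - 7.69*z^3 - 0.53*z^2 - 1.58*z - 2.38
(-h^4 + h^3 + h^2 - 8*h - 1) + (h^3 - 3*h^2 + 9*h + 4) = -h^4 + 2*h^3 - 2*h^2 + h + 3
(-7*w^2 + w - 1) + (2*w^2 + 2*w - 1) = -5*w^2 + 3*w - 2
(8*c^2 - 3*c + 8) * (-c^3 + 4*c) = -8*c^5 + 3*c^4 + 24*c^3 - 12*c^2 + 32*c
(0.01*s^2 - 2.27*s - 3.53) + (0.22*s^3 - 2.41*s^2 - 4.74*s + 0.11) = 0.22*s^3 - 2.4*s^2 - 7.01*s - 3.42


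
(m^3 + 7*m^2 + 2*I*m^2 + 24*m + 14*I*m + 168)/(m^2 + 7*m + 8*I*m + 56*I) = (m^2 + 2*I*m + 24)/(m + 8*I)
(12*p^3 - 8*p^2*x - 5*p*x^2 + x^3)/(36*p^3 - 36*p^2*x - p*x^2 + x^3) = (2*p + x)/(6*p + x)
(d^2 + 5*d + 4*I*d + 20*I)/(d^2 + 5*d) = (d + 4*I)/d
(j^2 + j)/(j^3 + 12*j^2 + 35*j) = (j + 1)/(j^2 + 12*j + 35)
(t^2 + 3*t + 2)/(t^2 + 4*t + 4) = (t + 1)/(t + 2)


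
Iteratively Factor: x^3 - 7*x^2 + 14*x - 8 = (x - 4)*(x^2 - 3*x + 2) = (x - 4)*(x - 2)*(x - 1)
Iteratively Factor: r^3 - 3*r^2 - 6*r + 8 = (r + 2)*(r^2 - 5*r + 4) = (r - 4)*(r + 2)*(r - 1)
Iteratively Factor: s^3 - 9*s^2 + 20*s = (s - 4)*(s^2 - 5*s) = s*(s - 4)*(s - 5)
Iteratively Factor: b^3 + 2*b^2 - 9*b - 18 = (b + 2)*(b^2 - 9) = (b + 2)*(b + 3)*(b - 3)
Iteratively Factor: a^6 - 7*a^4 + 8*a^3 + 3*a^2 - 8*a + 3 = (a - 1)*(a^5 + a^4 - 6*a^3 + 2*a^2 + 5*a - 3) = (a - 1)*(a + 3)*(a^4 - 2*a^3 + 2*a - 1) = (a - 1)^2*(a + 3)*(a^3 - a^2 - a + 1) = (a - 1)^3*(a + 3)*(a^2 - 1) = (a - 1)^4*(a + 3)*(a + 1)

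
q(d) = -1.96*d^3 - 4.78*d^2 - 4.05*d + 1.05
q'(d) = -5.88*d^2 - 9.56*d - 4.05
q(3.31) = -135.80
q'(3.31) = -100.12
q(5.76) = -555.43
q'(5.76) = -254.20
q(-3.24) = 30.66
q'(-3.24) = -34.80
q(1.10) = -11.80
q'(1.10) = -21.68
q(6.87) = -887.89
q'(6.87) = -347.24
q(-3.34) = 34.28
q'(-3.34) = -37.71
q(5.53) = -498.98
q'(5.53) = -236.73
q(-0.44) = 2.07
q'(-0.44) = -0.98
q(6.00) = -618.69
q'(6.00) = -273.09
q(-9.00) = 1079.16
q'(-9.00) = -394.29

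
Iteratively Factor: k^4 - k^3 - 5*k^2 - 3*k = (k + 1)*(k^3 - 2*k^2 - 3*k) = (k - 3)*(k + 1)*(k^2 + k) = (k - 3)*(k + 1)^2*(k)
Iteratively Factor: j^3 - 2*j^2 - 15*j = (j)*(j^2 - 2*j - 15) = j*(j - 5)*(j + 3)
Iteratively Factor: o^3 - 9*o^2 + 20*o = (o)*(o^2 - 9*o + 20) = o*(o - 5)*(o - 4)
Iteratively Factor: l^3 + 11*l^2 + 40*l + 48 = (l + 4)*(l^2 + 7*l + 12) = (l + 3)*(l + 4)*(l + 4)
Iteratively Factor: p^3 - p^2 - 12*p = (p + 3)*(p^2 - 4*p) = p*(p + 3)*(p - 4)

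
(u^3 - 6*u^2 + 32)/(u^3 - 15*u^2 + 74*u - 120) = (u^2 - 2*u - 8)/(u^2 - 11*u + 30)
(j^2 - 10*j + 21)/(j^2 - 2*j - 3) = (j - 7)/(j + 1)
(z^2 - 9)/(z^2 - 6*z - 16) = (9 - z^2)/(-z^2 + 6*z + 16)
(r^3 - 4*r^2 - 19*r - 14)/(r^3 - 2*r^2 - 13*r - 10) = (r - 7)/(r - 5)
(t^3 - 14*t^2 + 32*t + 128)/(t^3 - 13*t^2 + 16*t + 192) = (t + 2)/(t + 3)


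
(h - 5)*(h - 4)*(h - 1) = h^3 - 10*h^2 + 29*h - 20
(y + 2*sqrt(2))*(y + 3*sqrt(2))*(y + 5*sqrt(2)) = y^3 + 10*sqrt(2)*y^2 + 62*y + 60*sqrt(2)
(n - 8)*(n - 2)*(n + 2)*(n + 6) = n^4 - 2*n^3 - 52*n^2 + 8*n + 192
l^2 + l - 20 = (l - 4)*(l + 5)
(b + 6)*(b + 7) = b^2 + 13*b + 42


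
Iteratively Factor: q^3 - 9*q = (q - 3)*(q^2 + 3*q) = (q - 3)*(q + 3)*(q)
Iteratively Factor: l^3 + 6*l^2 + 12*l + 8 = (l + 2)*(l^2 + 4*l + 4) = (l + 2)^2*(l + 2)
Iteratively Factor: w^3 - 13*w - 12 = (w - 4)*(w^2 + 4*w + 3) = (w - 4)*(w + 1)*(w + 3)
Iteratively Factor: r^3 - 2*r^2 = (r - 2)*(r^2) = r*(r - 2)*(r)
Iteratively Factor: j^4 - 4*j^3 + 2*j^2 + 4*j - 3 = (j - 1)*(j^3 - 3*j^2 - j + 3) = (j - 3)*(j - 1)*(j^2 - 1) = (j - 3)*(j - 1)*(j + 1)*(j - 1)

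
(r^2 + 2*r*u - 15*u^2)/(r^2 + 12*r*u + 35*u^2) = (r - 3*u)/(r + 7*u)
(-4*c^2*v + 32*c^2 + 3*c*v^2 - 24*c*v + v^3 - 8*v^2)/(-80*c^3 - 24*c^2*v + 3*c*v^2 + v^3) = (-c*v + 8*c + v^2 - 8*v)/(-20*c^2 - c*v + v^2)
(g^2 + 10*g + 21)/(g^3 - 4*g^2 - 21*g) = (g + 7)/(g*(g - 7))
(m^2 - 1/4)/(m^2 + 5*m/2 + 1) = (m - 1/2)/(m + 2)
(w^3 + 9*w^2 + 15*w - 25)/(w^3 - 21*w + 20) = (w + 5)/(w - 4)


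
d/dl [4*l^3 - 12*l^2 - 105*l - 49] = 12*l^2 - 24*l - 105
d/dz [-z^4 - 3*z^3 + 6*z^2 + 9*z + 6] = -4*z^3 - 9*z^2 + 12*z + 9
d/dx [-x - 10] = -1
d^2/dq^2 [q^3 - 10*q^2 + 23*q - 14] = 6*q - 20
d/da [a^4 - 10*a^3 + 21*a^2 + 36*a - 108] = 4*a^3 - 30*a^2 + 42*a + 36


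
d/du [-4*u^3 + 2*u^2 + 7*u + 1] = -12*u^2 + 4*u + 7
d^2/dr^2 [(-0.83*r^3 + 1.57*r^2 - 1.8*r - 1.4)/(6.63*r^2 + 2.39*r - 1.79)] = (-5.6843418860808e-14*r^5 - 5.6843418860808e-14*r^4 - 237.182806*r^3 - 236.139288*r^2 - 277.231458*r - 54.563726)/(291.434247*r^6 + 315.170973*r^5 - 122.434884*r^4 - 156.530899*r^3 + 33.055572*r^2 + 22.973397*r - 5.735339)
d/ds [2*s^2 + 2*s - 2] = 4*s + 2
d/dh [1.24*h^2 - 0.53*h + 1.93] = 2.48*h - 0.53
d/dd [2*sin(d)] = 2*cos(d)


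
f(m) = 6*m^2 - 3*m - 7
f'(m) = 12*m - 3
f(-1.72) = 15.91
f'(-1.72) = -23.64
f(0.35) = -7.32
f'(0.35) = 1.20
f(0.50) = -7.00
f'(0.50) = 3.00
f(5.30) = 145.64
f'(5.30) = 60.60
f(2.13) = 13.83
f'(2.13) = 22.56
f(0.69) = -6.21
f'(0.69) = 5.28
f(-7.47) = 350.22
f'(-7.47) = -92.64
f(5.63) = 166.29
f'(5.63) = 64.56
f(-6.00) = 227.00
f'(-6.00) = -75.00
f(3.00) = 38.00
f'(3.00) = 33.00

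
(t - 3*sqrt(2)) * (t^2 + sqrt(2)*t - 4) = t^3 - 2*sqrt(2)*t^2 - 10*t + 12*sqrt(2)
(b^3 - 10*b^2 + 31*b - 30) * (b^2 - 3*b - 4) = b^5 - 13*b^4 + 57*b^3 - 83*b^2 - 34*b + 120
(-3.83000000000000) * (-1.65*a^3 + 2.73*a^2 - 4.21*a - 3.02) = 6.3195*a^3 - 10.4559*a^2 + 16.1243*a + 11.5666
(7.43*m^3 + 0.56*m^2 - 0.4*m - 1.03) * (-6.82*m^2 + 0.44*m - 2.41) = -50.6726*m^5 - 0.55*m^4 - 14.9319*m^3 + 5.499*m^2 + 0.5108*m + 2.4823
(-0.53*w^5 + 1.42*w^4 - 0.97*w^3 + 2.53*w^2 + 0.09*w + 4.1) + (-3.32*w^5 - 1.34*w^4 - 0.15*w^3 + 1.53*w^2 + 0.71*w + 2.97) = -3.85*w^5 + 0.0799999999999998*w^4 - 1.12*w^3 + 4.06*w^2 + 0.8*w + 7.07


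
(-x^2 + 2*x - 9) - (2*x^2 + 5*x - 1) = -3*x^2 - 3*x - 8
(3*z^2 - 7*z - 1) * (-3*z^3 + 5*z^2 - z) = -9*z^5 + 36*z^4 - 35*z^3 + 2*z^2 + z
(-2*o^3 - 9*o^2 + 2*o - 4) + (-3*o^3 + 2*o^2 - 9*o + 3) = -5*o^3 - 7*o^2 - 7*o - 1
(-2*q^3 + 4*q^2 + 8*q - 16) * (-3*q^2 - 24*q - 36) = 6*q^5 + 36*q^4 - 48*q^3 - 288*q^2 + 96*q + 576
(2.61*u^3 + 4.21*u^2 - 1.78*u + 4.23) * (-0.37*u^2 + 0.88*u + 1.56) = -0.9657*u^5 + 0.7391*u^4 + 8.435*u^3 + 3.4361*u^2 + 0.9456*u + 6.5988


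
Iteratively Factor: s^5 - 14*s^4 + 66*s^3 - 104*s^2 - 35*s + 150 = (s - 5)*(s^4 - 9*s^3 + 21*s^2 + s - 30) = (s - 5)*(s - 3)*(s^3 - 6*s^2 + 3*s + 10) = (s - 5)*(s - 3)*(s + 1)*(s^2 - 7*s + 10) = (s - 5)^2*(s - 3)*(s + 1)*(s - 2)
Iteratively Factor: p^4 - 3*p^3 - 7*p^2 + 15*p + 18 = (p - 3)*(p^3 - 7*p - 6) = (p - 3)^2*(p^2 + 3*p + 2) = (p - 3)^2*(p + 2)*(p + 1)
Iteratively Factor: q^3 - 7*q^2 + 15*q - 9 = (q - 1)*(q^2 - 6*q + 9) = (q - 3)*(q - 1)*(q - 3)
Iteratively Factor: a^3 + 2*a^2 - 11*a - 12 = (a + 4)*(a^2 - 2*a - 3) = (a - 3)*(a + 4)*(a + 1)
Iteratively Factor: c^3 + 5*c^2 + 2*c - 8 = (c - 1)*(c^2 + 6*c + 8) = (c - 1)*(c + 2)*(c + 4)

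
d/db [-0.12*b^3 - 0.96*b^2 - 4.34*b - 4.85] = -0.36*b^2 - 1.92*b - 4.34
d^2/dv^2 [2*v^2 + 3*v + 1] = 4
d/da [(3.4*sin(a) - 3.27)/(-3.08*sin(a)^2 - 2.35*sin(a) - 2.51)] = (10.472*sin(a)^2 - 20.1432*sin(a) - 16.2185)*cos(a)/(9.4864*sin(a)^4 + 14.476*sin(a)^3 + 20.9841*sin(a)^2 + 11.797*sin(a) + 6.3001)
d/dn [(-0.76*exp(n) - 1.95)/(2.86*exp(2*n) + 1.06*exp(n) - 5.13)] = (2.1736*exp(2*n) + 11.154*exp(n) + 5.9658)*exp(n)/(8.1796*exp(4*n) + 6.0632*exp(3*n) - 28.22*exp(2*n) - 10.8756*exp(n) + 26.3169)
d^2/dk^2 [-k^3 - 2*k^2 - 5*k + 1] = -6*k - 4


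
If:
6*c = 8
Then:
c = 4/3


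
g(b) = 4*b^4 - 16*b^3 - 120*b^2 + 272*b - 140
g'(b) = 16*b^3 - 48*b^2 - 240*b + 272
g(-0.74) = -399.31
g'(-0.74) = 416.83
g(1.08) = -0.92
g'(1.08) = -23.03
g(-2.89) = -1263.10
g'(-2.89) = 178.50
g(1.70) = -69.60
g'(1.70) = -196.11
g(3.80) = -883.10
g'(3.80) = -455.17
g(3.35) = -673.25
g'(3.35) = -469.15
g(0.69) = -13.80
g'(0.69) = 88.80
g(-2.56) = -1182.52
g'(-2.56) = 303.39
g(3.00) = -512.00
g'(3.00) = -448.00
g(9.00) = 7168.00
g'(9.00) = 5888.00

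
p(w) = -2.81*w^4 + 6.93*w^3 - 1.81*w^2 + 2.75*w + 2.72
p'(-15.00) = 42669.80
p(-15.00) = -166090.78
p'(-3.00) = 504.20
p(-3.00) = -436.54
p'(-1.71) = 125.93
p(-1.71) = -65.95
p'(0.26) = 3.02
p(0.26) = 3.42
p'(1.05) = 8.86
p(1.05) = 8.22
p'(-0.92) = 32.43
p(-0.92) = -8.75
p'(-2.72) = 392.60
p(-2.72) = -311.42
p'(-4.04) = 1097.86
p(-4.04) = -1243.46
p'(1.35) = 8.10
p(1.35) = 10.85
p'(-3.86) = 972.93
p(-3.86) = -1057.24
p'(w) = -11.24*w^3 + 20.79*w^2 - 3.62*w + 2.75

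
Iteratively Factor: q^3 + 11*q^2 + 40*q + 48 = (q + 4)*(q^2 + 7*q + 12) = (q + 4)^2*(q + 3)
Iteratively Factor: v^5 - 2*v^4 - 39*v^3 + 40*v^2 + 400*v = (v + 4)*(v^4 - 6*v^3 - 15*v^2 + 100*v) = v*(v + 4)*(v^3 - 6*v^2 - 15*v + 100) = v*(v - 5)*(v + 4)*(v^2 - v - 20) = v*(v - 5)*(v + 4)^2*(v - 5)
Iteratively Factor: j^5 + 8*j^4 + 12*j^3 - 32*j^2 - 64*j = (j)*(j^4 + 8*j^3 + 12*j^2 - 32*j - 64) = j*(j + 2)*(j^3 + 6*j^2 - 32) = j*(j + 2)*(j + 4)*(j^2 + 2*j - 8) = j*(j - 2)*(j + 2)*(j + 4)*(j + 4)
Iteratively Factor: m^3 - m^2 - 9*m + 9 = (m + 3)*(m^2 - 4*m + 3) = (m - 1)*(m + 3)*(m - 3)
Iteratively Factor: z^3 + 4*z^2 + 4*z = (z + 2)*(z^2 + 2*z) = (z + 2)^2*(z)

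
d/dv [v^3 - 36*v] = 3*v^2 - 36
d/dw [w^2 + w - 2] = 2*w + 1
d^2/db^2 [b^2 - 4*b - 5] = 2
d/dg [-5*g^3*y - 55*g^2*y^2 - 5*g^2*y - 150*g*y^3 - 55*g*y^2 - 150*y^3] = 5*y*(-3*g^2 - 22*g*y - 2*g - 30*y^2 - 11*y)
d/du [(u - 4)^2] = 2*u - 8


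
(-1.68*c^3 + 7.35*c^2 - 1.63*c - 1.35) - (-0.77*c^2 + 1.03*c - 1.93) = -1.68*c^3 + 8.12*c^2 - 2.66*c + 0.58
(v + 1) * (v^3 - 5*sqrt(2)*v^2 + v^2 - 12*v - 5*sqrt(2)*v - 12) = v^4 - 5*sqrt(2)*v^3 + 2*v^3 - 10*sqrt(2)*v^2 - 11*v^2 - 24*v - 5*sqrt(2)*v - 12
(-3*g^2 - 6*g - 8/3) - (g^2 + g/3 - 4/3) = -4*g^2 - 19*g/3 - 4/3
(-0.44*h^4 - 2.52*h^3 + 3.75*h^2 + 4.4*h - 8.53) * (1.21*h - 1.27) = -0.5324*h^5 - 2.4904*h^4 + 7.7379*h^3 + 0.5615*h^2 - 15.9093*h + 10.8331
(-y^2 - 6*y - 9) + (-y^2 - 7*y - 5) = -2*y^2 - 13*y - 14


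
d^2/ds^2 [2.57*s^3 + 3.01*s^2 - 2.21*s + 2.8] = 15.42*s + 6.02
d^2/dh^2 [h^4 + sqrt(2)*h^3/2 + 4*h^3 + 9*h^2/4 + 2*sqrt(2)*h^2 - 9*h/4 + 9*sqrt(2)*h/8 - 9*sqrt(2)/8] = 12*h^2 + 3*sqrt(2)*h + 24*h + 9/2 + 4*sqrt(2)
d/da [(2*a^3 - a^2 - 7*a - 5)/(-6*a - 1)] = (-24*a^3 + 2*a - 23)/(36*a^2 + 12*a + 1)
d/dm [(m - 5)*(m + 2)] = 2*m - 3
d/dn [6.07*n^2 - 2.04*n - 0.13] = 12.14*n - 2.04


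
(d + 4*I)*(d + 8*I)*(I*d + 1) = I*d^3 - 11*d^2 - 20*I*d - 32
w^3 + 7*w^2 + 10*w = w*(w + 2)*(w + 5)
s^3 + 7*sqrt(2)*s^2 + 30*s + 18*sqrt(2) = (s + sqrt(2))*(s + 3*sqrt(2))^2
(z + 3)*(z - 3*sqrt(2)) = z^2 - 3*sqrt(2)*z + 3*z - 9*sqrt(2)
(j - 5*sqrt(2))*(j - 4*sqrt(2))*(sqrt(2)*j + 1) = sqrt(2)*j^3 - 17*j^2 + 31*sqrt(2)*j + 40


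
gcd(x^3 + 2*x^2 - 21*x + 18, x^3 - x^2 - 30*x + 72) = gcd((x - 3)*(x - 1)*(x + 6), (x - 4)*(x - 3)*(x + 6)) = x^2 + 3*x - 18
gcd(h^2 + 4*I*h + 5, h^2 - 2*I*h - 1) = h - I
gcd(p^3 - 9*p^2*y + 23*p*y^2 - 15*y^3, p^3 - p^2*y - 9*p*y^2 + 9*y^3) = p^2 - 4*p*y + 3*y^2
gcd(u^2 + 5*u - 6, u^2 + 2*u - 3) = u - 1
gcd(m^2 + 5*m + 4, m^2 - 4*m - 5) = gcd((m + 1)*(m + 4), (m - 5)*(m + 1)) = m + 1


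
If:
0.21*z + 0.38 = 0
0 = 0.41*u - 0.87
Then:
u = 2.12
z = -1.81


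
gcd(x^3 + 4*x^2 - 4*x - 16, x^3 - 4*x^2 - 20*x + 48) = x^2 + 2*x - 8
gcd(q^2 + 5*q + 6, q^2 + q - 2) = q + 2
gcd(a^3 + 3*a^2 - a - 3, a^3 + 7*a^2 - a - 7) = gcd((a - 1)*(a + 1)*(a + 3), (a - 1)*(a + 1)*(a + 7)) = a^2 - 1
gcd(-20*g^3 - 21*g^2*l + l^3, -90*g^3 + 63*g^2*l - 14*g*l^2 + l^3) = 5*g - l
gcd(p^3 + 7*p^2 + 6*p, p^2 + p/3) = p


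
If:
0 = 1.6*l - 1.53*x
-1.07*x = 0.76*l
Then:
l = 0.00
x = 0.00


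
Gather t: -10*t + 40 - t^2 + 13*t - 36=-t^2 + 3*t + 4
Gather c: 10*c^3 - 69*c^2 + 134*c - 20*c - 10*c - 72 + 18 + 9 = 10*c^3 - 69*c^2 + 104*c - 45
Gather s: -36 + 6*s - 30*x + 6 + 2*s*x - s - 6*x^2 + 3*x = s*(2*x + 5) - 6*x^2 - 27*x - 30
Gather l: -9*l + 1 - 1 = -9*l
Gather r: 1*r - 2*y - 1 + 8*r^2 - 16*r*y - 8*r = 8*r^2 + r*(-16*y - 7) - 2*y - 1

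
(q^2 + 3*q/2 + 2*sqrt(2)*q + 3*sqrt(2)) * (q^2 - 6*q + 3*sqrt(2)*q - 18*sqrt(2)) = q^4 - 9*q^3/2 + 5*sqrt(2)*q^3 - 45*sqrt(2)*q^2/2 + 3*q^2 - 45*sqrt(2)*q - 54*q - 108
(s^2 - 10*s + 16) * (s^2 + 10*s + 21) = s^4 - 63*s^2 - 50*s + 336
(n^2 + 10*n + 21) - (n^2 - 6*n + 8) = 16*n + 13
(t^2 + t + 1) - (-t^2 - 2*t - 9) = 2*t^2 + 3*t + 10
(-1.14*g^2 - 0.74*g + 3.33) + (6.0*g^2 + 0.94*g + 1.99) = 4.86*g^2 + 0.2*g + 5.32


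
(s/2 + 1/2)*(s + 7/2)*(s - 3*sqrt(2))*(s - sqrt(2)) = s^4/2 - 2*sqrt(2)*s^3 + 9*s^3/4 - 9*sqrt(2)*s^2 + 19*s^2/4 - 7*sqrt(2)*s + 27*s/2 + 21/2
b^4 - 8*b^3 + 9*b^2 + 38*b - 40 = (b - 5)*(b - 4)*(b - 1)*(b + 2)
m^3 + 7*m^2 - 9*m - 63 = (m - 3)*(m + 3)*(m + 7)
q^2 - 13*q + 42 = (q - 7)*(q - 6)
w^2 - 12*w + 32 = (w - 8)*(w - 4)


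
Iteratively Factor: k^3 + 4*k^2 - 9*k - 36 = (k - 3)*(k^2 + 7*k + 12) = (k - 3)*(k + 3)*(k + 4)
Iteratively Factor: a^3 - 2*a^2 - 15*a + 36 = (a - 3)*(a^2 + a - 12) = (a - 3)^2*(a + 4)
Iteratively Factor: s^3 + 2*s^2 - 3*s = (s)*(s^2 + 2*s - 3) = s*(s - 1)*(s + 3)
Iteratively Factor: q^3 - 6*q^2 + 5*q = (q - 1)*(q^2 - 5*q) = (q - 5)*(q - 1)*(q)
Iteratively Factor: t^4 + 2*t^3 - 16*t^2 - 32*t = (t + 4)*(t^3 - 2*t^2 - 8*t) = (t + 2)*(t + 4)*(t^2 - 4*t) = (t - 4)*(t + 2)*(t + 4)*(t)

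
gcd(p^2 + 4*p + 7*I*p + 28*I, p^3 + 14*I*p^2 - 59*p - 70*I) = p + 7*I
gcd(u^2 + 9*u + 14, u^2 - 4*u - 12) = u + 2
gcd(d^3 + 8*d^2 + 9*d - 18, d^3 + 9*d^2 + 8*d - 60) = d + 6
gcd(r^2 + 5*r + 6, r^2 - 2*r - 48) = 1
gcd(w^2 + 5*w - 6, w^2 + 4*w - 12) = w + 6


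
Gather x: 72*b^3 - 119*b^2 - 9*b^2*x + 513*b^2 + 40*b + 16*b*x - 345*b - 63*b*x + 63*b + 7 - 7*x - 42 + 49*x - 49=72*b^3 + 394*b^2 - 242*b + x*(-9*b^2 - 47*b + 42) - 84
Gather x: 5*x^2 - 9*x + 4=5*x^2 - 9*x + 4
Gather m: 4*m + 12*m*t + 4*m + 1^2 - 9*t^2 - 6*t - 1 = m*(12*t + 8) - 9*t^2 - 6*t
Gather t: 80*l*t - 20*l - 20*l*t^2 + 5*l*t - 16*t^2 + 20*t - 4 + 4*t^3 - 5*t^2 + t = -20*l + 4*t^3 + t^2*(-20*l - 21) + t*(85*l + 21) - 4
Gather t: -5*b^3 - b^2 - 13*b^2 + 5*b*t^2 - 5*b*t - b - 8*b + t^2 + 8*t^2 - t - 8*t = -5*b^3 - 14*b^2 - 9*b + t^2*(5*b + 9) + t*(-5*b - 9)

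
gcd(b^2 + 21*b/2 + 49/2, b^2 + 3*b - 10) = 1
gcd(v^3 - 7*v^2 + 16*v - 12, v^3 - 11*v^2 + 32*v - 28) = v^2 - 4*v + 4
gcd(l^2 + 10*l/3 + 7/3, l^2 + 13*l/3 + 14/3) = l + 7/3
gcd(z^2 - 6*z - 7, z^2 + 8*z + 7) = z + 1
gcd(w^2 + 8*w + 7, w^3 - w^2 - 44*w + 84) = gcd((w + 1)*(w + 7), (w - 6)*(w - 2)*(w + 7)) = w + 7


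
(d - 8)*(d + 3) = d^2 - 5*d - 24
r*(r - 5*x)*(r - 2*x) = r^3 - 7*r^2*x + 10*r*x^2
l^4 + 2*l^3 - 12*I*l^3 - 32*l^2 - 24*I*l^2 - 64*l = l*(l + 2)*(l - 8*I)*(l - 4*I)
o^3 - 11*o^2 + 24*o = o*(o - 8)*(o - 3)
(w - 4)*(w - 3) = w^2 - 7*w + 12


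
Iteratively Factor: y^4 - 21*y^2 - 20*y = (y + 1)*(y^3 - y^2 - 20*y) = (y - 5)*(y + 1)*(y^2 + 4*y) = y*(y - 5)*(y + 1)*(y + 4)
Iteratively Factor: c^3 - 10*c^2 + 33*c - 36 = (c - 4)*(c^2 - 6*c + 9) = (c - 4)*(c - 3)*(c - 3)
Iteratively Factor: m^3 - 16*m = (m + 4)*(m^2 - 4*m) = (m - 4)*(m + 4)*(m)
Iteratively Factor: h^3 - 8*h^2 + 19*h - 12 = (h - 1)*(h^2 - 7*h + 12) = (h - 4)*(h - 1)*(h - 3)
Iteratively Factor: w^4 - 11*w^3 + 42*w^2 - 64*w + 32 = (w - 4)*(w^3 - 7*w^2 + 14*w - 8) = (w - 4)^2*(w^2 - 3*w + 2) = (w - 4)^2*(w - 1)*(w - 2)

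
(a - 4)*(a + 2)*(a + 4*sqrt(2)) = a^3 - 2*a^2 + 4*sqrt(2)*a^2 - 8*sqrt(2)*a - 8*a - 32*sqrt(2)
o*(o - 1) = o^2 - o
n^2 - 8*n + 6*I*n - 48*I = (n - 8)*(n + 6*I)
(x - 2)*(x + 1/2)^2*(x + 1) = x^4 - 11*x^2/4 - 9*x/4 - 1/2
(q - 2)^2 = q^2 - 4*q + 4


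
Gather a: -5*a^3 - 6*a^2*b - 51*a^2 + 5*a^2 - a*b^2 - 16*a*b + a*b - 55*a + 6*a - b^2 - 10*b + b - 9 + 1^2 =-5*a^3 + a^2*(-6*b - 46) + a*(-b^2 - 15*b - 49) - b^2 - 9*b - 8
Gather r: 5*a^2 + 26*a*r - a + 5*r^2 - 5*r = 5*a^2 - a + 5*r^2 + r*(26*a - 5)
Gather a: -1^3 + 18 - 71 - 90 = -144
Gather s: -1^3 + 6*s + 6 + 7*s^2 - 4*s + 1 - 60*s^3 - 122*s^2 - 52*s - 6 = -60*s^3 - 115*s^2 - 50*s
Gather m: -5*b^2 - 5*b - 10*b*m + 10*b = -5*b^2 - 10*b*m + 5*b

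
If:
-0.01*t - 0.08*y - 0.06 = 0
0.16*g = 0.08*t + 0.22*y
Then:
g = -2.625*y - 3.0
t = -8.0*y - 6.0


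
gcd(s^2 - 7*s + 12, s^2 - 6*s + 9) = s - 3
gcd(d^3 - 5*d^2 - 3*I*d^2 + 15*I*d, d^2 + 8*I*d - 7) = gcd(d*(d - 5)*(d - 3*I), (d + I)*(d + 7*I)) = 1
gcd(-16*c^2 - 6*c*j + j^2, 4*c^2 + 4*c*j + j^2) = 2*c + j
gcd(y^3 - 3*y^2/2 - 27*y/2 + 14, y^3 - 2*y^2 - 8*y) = y - 4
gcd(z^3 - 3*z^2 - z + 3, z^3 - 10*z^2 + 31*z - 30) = z - 3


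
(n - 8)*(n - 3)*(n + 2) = n^3 - 9*n^2 + 2*n + 48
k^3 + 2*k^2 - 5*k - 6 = (k - 2)*(k + 1)*(k + 3)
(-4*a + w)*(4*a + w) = -16*a^2 + w^2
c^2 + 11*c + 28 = (c + 4)*(c + 7)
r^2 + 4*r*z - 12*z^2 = (r - 2*z)*(r + 6*z)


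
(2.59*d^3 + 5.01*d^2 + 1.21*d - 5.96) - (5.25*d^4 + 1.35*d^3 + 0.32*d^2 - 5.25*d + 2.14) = -5.25*d^4 + 1.24*d^3 + 4.69*d^2 + 6.46*d - 8.1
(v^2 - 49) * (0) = 0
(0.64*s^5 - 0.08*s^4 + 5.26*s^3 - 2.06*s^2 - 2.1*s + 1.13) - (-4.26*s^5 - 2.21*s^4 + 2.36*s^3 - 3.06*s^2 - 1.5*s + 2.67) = 4.9*s^5 + 2.13*s^4 + 2.9*s^3 + 1.0*s^2 - 0.6*s - 1.54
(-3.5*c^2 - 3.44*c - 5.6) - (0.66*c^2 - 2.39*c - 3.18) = -4.16*c^2 - 1.05*c - 2.42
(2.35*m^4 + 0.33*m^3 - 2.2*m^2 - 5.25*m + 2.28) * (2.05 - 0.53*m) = -1.2455*m^5 + 4.6426*m^4 + 1.8425*m^3 - 1.7275*m^2 - 11.9709*m + 4.674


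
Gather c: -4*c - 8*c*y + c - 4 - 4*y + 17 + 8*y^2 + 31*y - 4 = c*(-8*y - 3) + 8*y^2 + 27*y + 9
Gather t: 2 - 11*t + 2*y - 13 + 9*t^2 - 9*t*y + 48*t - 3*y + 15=9*t^2 + t*(37 - 9*y) - y + 4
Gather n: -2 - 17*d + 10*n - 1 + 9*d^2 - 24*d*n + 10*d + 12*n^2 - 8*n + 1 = 9*d^2 - 7*d + 12*n^2 + n*(2 - 24*d) - 2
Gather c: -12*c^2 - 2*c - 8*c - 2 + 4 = -12*c^2 - 10*c + 2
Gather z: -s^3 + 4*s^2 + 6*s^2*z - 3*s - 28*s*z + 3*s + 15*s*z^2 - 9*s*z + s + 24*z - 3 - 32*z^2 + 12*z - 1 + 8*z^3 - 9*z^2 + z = -s^3 + 4*s^2 + s + 8*z^3 + z^2*(15*s - 41) + z*(6*s^2 - 37*s + 37) - 4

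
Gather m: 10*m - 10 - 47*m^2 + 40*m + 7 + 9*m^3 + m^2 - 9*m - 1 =9*m^3 - 46*m^2 + 41*m - 4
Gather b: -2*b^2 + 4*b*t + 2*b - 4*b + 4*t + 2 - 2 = -2*b^2 + b*(4*t - 2) + 4*t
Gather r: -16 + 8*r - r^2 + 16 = -r^2 + 8*r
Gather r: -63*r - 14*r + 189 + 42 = 231 - 77*r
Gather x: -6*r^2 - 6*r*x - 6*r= -6*r^2 - 6*r*x - 6*r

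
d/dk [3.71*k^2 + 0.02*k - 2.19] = 7.42*k + 0.02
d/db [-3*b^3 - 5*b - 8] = -9*b^2 - 5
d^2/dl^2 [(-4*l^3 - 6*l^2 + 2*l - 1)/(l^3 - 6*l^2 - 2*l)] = 4*(-15*l^6 - 9*l^5 - 39*l^4 + 90*l^3 - 51*l^2 - 18*l - 2)/(l^3*(l^6 - 18*l^5 + 102*l^4 - 144*l^3 - 204*l^2 - 72*l - 8))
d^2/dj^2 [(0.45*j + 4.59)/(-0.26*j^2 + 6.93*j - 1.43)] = (-(0.45*j + 4.59)*(0.52*j - 6.93)*(1.04*j - 13.86) + (0.702*j - 3.8502)*(0.26*j^2 - 6.93*j + 1.43))/(0.26*j^2 - 6.93*j + 1.43)^3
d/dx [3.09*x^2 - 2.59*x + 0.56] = 6.18*x - 2.59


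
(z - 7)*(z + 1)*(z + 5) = z^3 - z^2 - 37*z - 35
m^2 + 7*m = m*(m + 7)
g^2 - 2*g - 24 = (g - 6)*(g + 4)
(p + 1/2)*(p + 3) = p^2 + 7*p/2 + 3/2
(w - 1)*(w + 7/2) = w^2 + 5*w/2 - 7/2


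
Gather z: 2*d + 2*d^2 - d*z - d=2*d^2 - d*z + d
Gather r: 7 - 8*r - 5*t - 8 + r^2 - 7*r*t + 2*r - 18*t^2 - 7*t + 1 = r^2 + r*(-7*t - 6) - 18*t^2 - 12*t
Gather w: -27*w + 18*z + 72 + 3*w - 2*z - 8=-24*w + 16*z + 64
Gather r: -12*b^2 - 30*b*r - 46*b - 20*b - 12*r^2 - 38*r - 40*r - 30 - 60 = -12*b^2 - 66*b - 12*r^2 + r*(-30*b - 78) - 90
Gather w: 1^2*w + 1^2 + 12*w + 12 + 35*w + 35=48*w + 48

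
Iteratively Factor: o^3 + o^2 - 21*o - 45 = (o + 3)*(o^2 - 2*o - 15) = (o + 3)^2*(o - 5)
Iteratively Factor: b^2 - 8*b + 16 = (b - 4)*(b - 4)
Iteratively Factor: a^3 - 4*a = (a)*(a^2 - 4) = a*(a - 2)*(a + 2)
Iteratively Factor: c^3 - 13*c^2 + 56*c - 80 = (c - 4)*(c^2 - 9*c + 20) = (c - 5)*(c - 4)*(c - 4)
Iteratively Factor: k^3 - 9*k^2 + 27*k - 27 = (k - 3)*(k^2 - 6*k + 9) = (k - 3)^2*(k - 3)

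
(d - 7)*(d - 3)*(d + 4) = d^3 - 6*d^2 - 19*d + 84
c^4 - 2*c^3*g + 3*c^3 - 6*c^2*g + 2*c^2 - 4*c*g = c*(c + 1)*(c + 2)*(c - 2*g)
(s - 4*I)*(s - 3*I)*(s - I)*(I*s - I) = I*s^4 + 8*s^3 - I*s^3 - 8*s^2 - 19*I*s^2 - 12*s + 19*I*s + 12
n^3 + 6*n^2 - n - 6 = (n - 1)*(n + 1)*(n + 6)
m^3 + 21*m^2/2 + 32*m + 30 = (m + 2)*(m + 5/2)*(m + 6)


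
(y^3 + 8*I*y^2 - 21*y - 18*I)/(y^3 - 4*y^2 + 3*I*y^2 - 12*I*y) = (y^2 + 5*I*y - 6)/(y*(y - 4))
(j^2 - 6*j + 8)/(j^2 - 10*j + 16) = (j - 4)/(j - 8)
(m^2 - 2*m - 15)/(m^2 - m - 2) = (-m^2 + 2*m + 15)/(-m^2 + m + 2)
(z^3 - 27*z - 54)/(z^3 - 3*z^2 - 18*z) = (z + 3)/z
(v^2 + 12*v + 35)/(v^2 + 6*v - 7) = (v + 5)/(v - 1)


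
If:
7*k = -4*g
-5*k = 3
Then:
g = 21/20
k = -3/5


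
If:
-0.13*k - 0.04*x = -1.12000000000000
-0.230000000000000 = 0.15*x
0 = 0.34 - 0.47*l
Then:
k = 9.09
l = 0.72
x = -1.53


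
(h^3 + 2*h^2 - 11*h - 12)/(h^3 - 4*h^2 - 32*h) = (h^2 - 2*h - 3)/(h*(h - 8))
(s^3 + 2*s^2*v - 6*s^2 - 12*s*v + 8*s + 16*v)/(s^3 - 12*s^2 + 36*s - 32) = (s^2 + 2*s*v - 4*s - 8*v)/(s^2 - 10*s + 16)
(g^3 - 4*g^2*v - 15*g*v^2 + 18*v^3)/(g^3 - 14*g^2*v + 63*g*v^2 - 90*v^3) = (g^2 + 2*g*v - 3*v^2)/(g^2 - 8*g*v + 15*v^2)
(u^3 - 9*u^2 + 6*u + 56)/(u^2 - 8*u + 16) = (u^2 - 5*u - 14)/(u - 4)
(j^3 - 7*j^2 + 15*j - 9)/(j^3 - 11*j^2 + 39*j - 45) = (j - 1)/(j - 5)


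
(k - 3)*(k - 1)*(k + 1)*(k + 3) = k^4 - 10*k^2 + 9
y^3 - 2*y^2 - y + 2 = (y - 2)*(y - 1)*(y + 1)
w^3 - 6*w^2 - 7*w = w*(w - 7)*(w + 1)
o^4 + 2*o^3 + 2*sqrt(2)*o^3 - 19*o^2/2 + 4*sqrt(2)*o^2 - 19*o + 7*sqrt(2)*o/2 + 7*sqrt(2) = (o + 2)*(o - sqrt(2))*(o - sqrt(2)/2)*(o + 7*sqrt(2)/2)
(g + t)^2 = g^2 + 2*g*t + t^2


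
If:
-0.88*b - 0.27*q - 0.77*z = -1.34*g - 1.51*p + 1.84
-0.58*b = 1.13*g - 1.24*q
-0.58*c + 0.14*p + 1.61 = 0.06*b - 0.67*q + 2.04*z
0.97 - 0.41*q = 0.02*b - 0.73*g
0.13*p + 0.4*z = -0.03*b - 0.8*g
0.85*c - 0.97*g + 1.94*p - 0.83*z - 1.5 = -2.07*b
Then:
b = 0.40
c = -10.16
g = -2.49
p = 4.98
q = -2.08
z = 3.32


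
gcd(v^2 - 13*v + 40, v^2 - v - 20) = v - 5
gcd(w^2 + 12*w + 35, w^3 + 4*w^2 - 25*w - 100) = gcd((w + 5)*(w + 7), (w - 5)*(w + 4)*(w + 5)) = w + 5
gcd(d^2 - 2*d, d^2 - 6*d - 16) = 1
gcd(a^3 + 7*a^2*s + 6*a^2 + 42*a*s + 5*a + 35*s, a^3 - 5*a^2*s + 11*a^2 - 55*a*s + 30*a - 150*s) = a + 5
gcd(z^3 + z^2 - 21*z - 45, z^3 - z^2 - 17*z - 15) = z^2 - 2*z - 15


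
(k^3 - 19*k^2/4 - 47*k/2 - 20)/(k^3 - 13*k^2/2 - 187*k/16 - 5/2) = 4*(k + 2)/(4*k + 1)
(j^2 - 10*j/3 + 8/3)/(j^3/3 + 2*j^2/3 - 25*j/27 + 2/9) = 9*(3*j^2 - 10*j + 8)/(9*j^3 + 18*j^2 - 25*j + 6)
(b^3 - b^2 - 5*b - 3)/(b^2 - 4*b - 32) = (-b^3 + b^2 + 5*b + 3)/(-b^2 + 4*b + 32)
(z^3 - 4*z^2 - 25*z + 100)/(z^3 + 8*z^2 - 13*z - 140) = (z - 5)/(z + 7)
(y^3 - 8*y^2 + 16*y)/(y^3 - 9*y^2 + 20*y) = (y - 4)/(y - 5)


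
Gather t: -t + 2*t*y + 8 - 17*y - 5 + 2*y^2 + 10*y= t*(2*y - 1) + 2*y^2 - 7*y + 3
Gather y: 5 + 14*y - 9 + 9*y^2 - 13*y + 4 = 9*y^2 + y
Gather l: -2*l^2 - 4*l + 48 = -2*l^2 - 4*l + 48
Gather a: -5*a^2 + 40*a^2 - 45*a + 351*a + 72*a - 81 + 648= 35*a^2 + 378*a + 567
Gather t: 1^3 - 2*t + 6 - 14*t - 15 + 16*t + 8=0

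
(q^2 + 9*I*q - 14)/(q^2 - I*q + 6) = (q + 7*I)/(q - 3*I)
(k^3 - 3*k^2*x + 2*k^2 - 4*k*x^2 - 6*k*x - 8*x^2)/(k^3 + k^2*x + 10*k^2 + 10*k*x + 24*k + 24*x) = (k^2 - 4*k*x + 2*k - 8*x)/(k^2 + 10*k + 24)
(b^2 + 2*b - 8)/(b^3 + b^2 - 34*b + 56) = (b + 4)/(b^2 + 3*b - 28)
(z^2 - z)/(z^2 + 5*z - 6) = z/(z + 6)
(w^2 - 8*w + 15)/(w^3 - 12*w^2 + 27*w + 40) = (w - 3)/(w^2 - 7*w - 8)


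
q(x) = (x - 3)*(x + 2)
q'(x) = 2*x - 1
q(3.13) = 0.67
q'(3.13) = 5.26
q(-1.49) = -2.29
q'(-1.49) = -3.98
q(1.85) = -4.43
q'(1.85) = 2.70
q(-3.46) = 9.43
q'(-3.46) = -7.92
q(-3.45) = 9.35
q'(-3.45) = -7.90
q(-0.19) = -5.77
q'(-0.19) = -1.38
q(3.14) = 0.72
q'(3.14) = 5.28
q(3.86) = 5.04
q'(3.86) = 6.72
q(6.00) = 24.00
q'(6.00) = 11.00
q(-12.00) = 150.00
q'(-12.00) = -25.00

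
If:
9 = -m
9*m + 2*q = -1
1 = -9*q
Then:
No Solution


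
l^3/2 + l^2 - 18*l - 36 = (l/2 + 1)*(l - 6)*(l + 6)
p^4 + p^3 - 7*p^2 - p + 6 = (p - 2)*(p - 1)*(p + 1)*(p + 3)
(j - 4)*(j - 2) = j^2 - 6*j + 8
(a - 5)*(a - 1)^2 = a^3 - 7*a^2 + 11*a - 5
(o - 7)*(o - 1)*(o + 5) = o^3 - 3*o^2 - 33*o + 35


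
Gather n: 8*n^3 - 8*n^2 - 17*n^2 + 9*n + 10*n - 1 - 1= 8*n^3 - 25*n^2 + 19*n - 2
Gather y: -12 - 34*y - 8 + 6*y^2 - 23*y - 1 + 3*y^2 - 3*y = 9*y^2 - 60*y - 21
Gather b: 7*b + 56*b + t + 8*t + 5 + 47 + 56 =63*b + 9*t + 108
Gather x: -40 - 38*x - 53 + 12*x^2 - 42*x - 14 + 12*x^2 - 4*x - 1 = 24*x^2 - 84*x - 108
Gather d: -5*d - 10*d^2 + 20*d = -10*d^2 + 15*d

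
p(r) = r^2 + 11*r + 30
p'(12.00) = 35.00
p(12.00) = 306.00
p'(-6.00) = -1.00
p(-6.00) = 0.00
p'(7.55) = 26.10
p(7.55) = 170.05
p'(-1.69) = 7.62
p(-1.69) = 14.27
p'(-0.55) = 9.90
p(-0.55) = 24.25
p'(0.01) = 11.02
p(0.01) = 30.11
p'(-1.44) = 8.12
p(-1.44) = 16.23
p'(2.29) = 15.58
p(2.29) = 60.43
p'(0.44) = 11.88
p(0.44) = 35.03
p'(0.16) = 11.32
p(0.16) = 31.79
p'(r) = 2*r + 11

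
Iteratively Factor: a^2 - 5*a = (a - 5)*(a)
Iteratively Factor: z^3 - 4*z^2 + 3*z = (z - 1)*(z^2 - 3*z) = z*(z - 1)*(z - 3)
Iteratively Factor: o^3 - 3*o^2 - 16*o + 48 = (o - 4)*(o^2 + o - 12) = (o - 4)*(o - 3)*(o + 4)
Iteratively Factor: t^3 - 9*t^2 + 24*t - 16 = (t - 4)*(t^2 - 5*t + 4) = (t - 4)^2*(t - 1)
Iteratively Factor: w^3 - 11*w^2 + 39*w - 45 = (w - 3)*(w^2 - 8*w + 15) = (w - 5)*(w - 3)*(w - 3)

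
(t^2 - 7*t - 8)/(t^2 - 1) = (t - 8)/(t - 1)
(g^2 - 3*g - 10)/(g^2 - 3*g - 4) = (-g^2 + 3*g + 10)/(-g^2 + 3*g + 4)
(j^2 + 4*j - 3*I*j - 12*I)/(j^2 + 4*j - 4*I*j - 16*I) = (j - 3*I)/(j - 4*I)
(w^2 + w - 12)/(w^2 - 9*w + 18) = (w + 4)/(w - 6)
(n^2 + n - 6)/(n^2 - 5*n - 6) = (-n^2 - n + 6)/(-n^2 + 5*n + 6)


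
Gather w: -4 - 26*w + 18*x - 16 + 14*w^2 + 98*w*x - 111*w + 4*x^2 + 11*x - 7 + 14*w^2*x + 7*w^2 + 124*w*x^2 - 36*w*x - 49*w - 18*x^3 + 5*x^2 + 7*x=w^2*(14*x + 21) + w*(124*x^2 + 62*x - 186) - 18*x^3 + 9*x^2 + 36*x - 27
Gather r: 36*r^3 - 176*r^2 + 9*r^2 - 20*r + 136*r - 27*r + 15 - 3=36*r^3 - 167*r^2 + 89*r + 12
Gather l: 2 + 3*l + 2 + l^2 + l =l^2 + 4*l + 4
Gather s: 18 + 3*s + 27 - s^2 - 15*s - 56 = -s^2 - 12*s - 11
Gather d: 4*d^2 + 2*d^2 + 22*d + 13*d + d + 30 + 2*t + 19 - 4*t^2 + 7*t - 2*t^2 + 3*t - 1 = 6*d^2 + 36*d - 6*t^2 + 12*t + 48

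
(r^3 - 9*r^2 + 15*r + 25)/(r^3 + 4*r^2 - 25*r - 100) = (r^2 - 4*r - 5)/(r^2 + 9*r + 20)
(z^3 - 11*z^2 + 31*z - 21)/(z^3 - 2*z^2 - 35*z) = (z^2 - 4*z + 3)/(z*(z + 5))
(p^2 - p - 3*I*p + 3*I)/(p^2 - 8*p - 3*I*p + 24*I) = (p - 1)/(p - 8)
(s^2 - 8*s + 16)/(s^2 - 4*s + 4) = (s^2 - 8*s + 16)/(s^2 - 4*s + 4)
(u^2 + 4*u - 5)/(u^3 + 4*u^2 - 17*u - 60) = (u - 1)/(u^2 - u - 12)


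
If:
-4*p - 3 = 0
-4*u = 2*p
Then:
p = -3/4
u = 3/8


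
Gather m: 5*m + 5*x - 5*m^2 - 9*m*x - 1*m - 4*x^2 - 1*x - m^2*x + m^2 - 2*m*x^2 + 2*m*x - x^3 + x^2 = m^2*(-x - 4) + m*(-2*x^2 - 7*x + 4) - x^3 - 3*x^2 + 4*x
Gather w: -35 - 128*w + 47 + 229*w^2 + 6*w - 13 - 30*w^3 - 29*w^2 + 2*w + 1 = -30*w^3 + 200*w^2 - 120*w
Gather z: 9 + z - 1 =z + 8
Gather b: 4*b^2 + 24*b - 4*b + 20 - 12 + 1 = 4*b^2 + 20*b + 9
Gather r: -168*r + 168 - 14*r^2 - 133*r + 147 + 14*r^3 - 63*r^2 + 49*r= 14*r^3 - 77*r^2 - 252*r + 315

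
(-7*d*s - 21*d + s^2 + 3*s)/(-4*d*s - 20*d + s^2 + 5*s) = (7*d*s + 21*d - s^2 - 3*s)/(4*d*s + 20*d - s^2 - 5*s)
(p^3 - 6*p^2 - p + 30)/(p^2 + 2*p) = p - 8 + 15/p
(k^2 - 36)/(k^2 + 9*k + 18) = (k - 6)/(k + 3)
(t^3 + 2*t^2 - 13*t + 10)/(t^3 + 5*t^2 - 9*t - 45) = (t^2 - 3*t + 2)/(t^2 - 9)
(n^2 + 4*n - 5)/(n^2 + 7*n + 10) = (n - 1)/(n + 2)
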